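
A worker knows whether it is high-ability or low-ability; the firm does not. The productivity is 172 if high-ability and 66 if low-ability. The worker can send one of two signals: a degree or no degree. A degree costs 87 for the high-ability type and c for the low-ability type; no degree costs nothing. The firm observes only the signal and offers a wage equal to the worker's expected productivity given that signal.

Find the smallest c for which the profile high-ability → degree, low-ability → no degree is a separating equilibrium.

Under separation: degree → high-ability (pays 172); no degree → low-ability (pays 66).
High-ability: 172 − 87 = 85 ≥ 66 − 0 = 66. Holds regardless of c. ✓
Low-ability: 66 − 0 ≥ 172 − c, so c ≥ 172 − 66 = 106.

106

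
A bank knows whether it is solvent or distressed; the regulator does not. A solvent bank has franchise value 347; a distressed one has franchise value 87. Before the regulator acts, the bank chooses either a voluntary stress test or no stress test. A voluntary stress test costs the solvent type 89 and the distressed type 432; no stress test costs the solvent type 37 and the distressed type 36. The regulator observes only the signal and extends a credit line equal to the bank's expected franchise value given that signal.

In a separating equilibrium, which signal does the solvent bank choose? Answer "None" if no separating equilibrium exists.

Try solvent → stress test, distressed → no stress test:
  Under separation the regulator infers type exactly: stress test → solvent (pays 347), no stress test → distressed (pays 87).
  Solvent: stress test gives 347 − 89 = 258; no stress test gives 87 − 37 = 50. No deviation. ✓
  Distressed: no stress test gives 87 − 36 = 51; stress test gives 347 − 432 = -85. No deviation. ✓
Both hold — the solvent type sends stress test.

stress test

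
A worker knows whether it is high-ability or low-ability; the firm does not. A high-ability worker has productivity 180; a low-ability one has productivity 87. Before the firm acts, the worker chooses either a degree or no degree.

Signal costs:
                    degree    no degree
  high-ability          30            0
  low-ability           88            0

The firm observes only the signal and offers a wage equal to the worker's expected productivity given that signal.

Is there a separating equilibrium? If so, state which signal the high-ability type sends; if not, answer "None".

Try high-ability → degree, low-ability → no degree:
  If types separate, degree earns payment 180 and no degree earns 87.
  High-ability: degree gives 180 − 30 = 150; no degree gives 87 − 0 = 87. No deviation. ✓
  Low-ability: no degree gives 87 − 0 = 87; degree gives 180 − 88 = 92. Would deviate. ✗
Try high-ability → no degree, low-ability → degree:
  If types separate, no degree earns payment 180 and degree earns 87.
  High-ability: no degree gives 180 − 0 = 180; degree gives 87 − 30 = 57. No deviation. ✓
  Low-ability: degree gives 87 − 88 = -1; no degree gives 180 − 0 = 180. Would deviate. ✗
Neither assignment is incentive-compatible.

None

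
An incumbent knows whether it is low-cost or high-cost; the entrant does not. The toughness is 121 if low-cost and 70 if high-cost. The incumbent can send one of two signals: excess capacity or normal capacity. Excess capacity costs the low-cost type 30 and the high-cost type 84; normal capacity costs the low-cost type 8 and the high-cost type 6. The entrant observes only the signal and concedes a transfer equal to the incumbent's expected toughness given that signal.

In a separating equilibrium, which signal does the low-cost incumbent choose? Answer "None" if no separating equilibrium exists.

Try low-cost → excess capacity, high-cost → normal capacity:
  Under separation the entrant infers type exactly: excess capacity → low-cost (pays 121), normal capacity → high-cost (pays 70).
  Low-cost: excess capacity gives 121 − 30 = 91; normal capacity gives 70 − 8 = 62. No deviation. ✓
  High-cost: normal capacity gives 70 − 6 = 64; excess capacity gives 121 − 84 = 37. No deviation. ✓
Both hold — the low-cost type sends excess capacity.

excess capacity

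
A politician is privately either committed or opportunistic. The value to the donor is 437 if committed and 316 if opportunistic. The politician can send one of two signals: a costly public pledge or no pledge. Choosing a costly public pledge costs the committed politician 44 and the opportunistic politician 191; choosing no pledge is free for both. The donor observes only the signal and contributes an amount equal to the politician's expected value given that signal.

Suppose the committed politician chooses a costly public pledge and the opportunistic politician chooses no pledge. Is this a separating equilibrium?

Yes

Under separation the donor infers type exactly: pledge → committed (pays 437), no pledge → opportunistic (pays 316).
Committed: pledge gives 437 − 44 = 393; no pledge gives 316 − 0 = 316. No deviation. ✓
Opportunistic: no pledge gives 316 − 0 = 316; pledge gives 437 − 191 = 246. No deviation. ✓
Both incentive constraints hold.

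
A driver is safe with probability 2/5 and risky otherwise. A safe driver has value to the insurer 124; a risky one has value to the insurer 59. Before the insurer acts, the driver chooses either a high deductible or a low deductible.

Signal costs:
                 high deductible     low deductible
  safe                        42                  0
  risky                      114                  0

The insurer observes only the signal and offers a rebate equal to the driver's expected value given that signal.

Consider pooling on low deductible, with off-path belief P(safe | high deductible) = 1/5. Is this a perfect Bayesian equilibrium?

At the pooled signal (low deductible) the insurer holds the prior 2/5 and pays 2/5·124 + 3/5·59 = 85. Off-path (high deductible) belief 1/5 gives 1/5·124 + 4/5·59 = 72.
Safe: low deductible gives 85 − 0 = 85; high deductible gives 72 − 42 = 30. Stays. ✓
Risky: low deductible gives 85 − 0 = 85; high deductible gives 72 − 114 = -42. Stays. ✓

Yes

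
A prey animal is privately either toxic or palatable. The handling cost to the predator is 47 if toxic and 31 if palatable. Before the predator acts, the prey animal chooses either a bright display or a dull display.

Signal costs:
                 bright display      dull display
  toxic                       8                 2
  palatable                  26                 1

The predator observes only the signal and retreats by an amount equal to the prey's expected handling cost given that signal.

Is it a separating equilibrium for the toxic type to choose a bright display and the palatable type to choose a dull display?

Under separation the predator infers type exactly: bright display → toxic (pays 47), dull display → palatable (pays 31).
Toxic: bright display gives 47 − 8 = 39; dull display gives 31 − 2 = 29. No deviation. ✓
Palatable: dull display gives 31 − 1 = 30; bright display gives 47 − 26 = 21. No deviation. ✓
Neither type gains from mimicking the other.

Yes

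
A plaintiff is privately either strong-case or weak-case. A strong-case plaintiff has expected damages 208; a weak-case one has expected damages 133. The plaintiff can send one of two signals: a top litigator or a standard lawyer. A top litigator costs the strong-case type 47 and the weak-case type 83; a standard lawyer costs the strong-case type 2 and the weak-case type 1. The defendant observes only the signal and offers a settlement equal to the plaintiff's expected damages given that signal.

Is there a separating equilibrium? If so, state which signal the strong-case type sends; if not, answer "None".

top litigator

Try strong-case → top litigator, weak-case → standard lawyer:
  If types separate, top litigator earns payment 208 and standard lawyer earns 133.
  Strong-case: top litigator gives 208 − 47 = 161; standard lawyer gives 133 − 2 = 131. No deviation. ✓
  Weak-case: standard lawyer gives 133 − 1 = 132; top litigator gives 208 − 83 = 125. No deviation. ✓
Both hold — the strong-case type sends top litigator.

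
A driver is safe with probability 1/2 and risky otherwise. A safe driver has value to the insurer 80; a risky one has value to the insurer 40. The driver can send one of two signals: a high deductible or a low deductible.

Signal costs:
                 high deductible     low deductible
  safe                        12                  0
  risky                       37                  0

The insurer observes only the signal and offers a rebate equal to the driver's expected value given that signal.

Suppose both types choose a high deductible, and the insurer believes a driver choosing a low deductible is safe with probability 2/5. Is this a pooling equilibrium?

No

On the equilibrium path (high deductible) the insurer holds the prior 1/2 and pays 1/2·80 + 1/2·40 = 60. Off-path (low deductible) belief 2/5 gives 2/5·80 + 3/5·40 = 56.
Safe: high deductible gives 60 − 12 = 48; low deductible gives 56 − 0 = 56. Deviates. ✗
Risky: high deductible gives 60 − 37 = 23; low deductible gives 56 − 0 = 56. Deviates. ✗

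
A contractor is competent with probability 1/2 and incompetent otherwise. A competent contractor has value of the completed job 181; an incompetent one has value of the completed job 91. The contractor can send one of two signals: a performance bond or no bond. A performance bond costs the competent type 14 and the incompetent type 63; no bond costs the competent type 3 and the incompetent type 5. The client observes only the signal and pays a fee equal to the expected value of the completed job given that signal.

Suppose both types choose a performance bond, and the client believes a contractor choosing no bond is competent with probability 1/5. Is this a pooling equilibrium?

No

On the equilibrium path (bond) the client holds the prior 1/2 and pays 1/2·181 + 1/2·91 = 136. Off-path (no bond) belief 1/5 gives 1/5·181 + 4/5·91 = 109.
Competent: bond gives 136 − 14 = 122; no bond gives 109 − 3 = 106. Stays. ✓
Incompetent: bond gives 136 − 63 = 73; no bond gives 109 − 5 = 104. Deviates. ✗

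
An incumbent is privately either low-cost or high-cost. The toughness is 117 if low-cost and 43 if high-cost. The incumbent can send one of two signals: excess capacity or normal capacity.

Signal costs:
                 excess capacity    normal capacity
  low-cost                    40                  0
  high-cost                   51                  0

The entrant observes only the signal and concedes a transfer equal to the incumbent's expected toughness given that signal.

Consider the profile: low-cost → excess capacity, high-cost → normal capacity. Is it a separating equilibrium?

No

If types separate, excess capacity earns payment 117 and normal capacity earns 43.
Low-cost: excess capacity gives 117 − 40 = 77; normal capacity gives 43 − 0 = 43. No deviation. ✓
High-cost: normal capacity gives 43 − 0 = 43; excess capacity gives 117 − 51 = 66. Would deviate. ✗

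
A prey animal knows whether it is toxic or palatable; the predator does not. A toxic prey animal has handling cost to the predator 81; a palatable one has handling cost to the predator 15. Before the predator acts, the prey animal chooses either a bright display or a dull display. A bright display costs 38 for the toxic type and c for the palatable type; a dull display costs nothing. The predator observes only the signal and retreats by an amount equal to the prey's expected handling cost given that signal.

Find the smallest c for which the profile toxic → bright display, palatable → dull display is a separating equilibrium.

Under separation: bright display → toxic (pays 81); dull display → palatable (pays 15).
Toxic: 81 − 38 = 43 ≥ 15 − 0 = 15. Holds regardless of c. ✓
Palatable: 15 − 0 ≥ 81 − c, so c ≥ 81 − 15 = 66.

66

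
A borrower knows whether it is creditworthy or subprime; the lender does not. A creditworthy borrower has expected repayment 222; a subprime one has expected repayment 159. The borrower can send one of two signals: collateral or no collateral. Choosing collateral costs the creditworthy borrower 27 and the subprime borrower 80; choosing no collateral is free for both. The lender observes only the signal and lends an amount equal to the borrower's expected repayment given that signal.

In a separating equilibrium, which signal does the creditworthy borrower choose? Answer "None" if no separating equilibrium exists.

collateral

Try creditworthy → collateral, subprime → no collateral:
  If types separate, collateral earns payment 222 and no collateral earns 159.
  Creditworthy: collateral gives 222 − 27 = 195; no collateral gives 159 − 0 = 159. No deviation. ✓
  Subprime: no collateral gives 159 − 0 = 159; collateral gives 222 − 80 = 142. No deviation. ✓
Both hold — the creditworthy type sends collateral.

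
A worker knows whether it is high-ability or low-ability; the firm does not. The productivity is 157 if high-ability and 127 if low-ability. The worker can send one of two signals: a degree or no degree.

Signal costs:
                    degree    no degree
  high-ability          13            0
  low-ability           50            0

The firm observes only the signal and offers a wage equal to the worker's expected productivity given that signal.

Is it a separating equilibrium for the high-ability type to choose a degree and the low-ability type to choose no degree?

If types separate, degree earns payment 157 and no degree earns 127.
High-ability: degree gives 157 − 13 = 144; no degree gives 127 − 0 = 127. No deviation. ✓
Low-ability: no degree gives 127 − 0 = 127; degree gives 157 − 50 = 107. No deviation. ✓
Neither type gains from mimicking the other.

Yes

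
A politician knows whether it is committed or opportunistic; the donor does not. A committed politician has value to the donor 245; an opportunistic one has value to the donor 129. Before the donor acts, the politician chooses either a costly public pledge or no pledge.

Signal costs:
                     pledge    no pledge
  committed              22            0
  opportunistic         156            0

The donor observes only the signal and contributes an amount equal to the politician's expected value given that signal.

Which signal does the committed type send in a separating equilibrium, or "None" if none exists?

pledge

Try committed → pledge, opportunistic → no pledge:
  If types separate, pledge earns payment 245 and no pledge earns 129.
  Committed: pledge gives 245 − 22 = 223; no pledge gives 129 − 0 = 129. No deviation. ✓
  Opportunistic: no pledge gives 129 − 0 = 129; pledge gives 245 − 156 = 89. No deviation. ✓
Both hold — the committed type sends pledge.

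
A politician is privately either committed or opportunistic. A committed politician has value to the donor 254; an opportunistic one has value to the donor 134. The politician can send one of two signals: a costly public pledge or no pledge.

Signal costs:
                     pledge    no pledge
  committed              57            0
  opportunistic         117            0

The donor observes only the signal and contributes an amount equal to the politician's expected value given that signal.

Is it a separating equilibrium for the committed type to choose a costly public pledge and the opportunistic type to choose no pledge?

Under separation the donor infers type exactly: pledge → committed (pays 254), no pledge → opportunistic (pays 134).
Committed: pledge gives 254 − 57 = 197; no pledge gives 134 − 0 = 134. No deviation. ✓
Opportunistic: no pledge gives 134 − 0 = 134; pledge gives 254 − 117 = 137. Would deviate. ✗

No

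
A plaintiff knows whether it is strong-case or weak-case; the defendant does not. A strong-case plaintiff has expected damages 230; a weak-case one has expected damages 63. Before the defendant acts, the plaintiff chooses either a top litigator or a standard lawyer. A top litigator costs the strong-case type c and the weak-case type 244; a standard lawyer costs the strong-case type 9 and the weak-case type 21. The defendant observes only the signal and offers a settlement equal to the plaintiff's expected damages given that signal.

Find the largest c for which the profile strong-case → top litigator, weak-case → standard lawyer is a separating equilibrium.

Under separation: top litigator → strong-case (pays 230); standard lawyer → weak-case (pays 63).
Weak-case: 63 − 21 = 42 ≥ 230 − 244 = -14. Holds regardless of c. ✓
Strong-case: 230 − c ≥ 63 − 9, so c ≤ 230 − 54 = 176.

176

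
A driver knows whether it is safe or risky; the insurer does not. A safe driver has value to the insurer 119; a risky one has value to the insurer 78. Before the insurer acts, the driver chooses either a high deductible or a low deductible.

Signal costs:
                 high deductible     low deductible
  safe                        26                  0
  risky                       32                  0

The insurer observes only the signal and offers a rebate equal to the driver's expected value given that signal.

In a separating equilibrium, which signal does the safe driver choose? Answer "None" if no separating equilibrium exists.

Try safe → high deductible, risky → low deductible:
  If types separate, high deductible earns payment 119 and low deductible earns 78.
  Safe: high deductible gives 119 − 26 = 93; low deductible gives 78 − 0 = 78. No deviation. ✓
  Risky: low deductible gives 78 − 0 = 78; high deductible gives 119 − 32 = 87. Would deviate. ✗
Try safe → low deductible, risky → high deductible:
  If types separate, low deductible earns payment 119 and high deductible earns 78.
  Safe: low deductible gives 119 − 0 = 119; high deductible gives 78 − 26 = 52. No deviation. ✓
  Risky: high deductible gives 78 − 32 = 46; low deductible gives 119 − 0 = 119. Would deviate. ✗
Neither assignment is incentive-compatible.

None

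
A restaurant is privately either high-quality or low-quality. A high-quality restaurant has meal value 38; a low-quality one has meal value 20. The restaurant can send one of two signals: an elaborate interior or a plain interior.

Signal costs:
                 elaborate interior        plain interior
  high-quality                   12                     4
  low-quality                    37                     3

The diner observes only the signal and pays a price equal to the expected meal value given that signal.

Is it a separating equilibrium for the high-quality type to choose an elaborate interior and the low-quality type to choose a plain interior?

Yes

Under separation the diner infers type exactly: elaborate interior → high-quality (pays 38), plain interior → low-quality (pays 20).
High-quality: elaborate interior gives 38 − 12 = 26; plain interior gives 20 − 4 = 16. No deviation. ✓
Low-quality: plain interior gives 20 − 3 = 17; elaborate interior gives 38 − 37 = 1. No deviation. ✓
Neither type gains from mimicking the other.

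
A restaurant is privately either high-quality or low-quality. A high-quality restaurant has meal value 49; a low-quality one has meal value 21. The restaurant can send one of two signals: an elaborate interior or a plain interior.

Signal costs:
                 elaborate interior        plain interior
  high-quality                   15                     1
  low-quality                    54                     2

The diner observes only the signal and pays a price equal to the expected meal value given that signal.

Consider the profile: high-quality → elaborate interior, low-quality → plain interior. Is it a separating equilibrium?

If types separate, elaborate interior earns payment 49 and plain interior earns 21.
High-quality: elaborate interior gives 49 − 15 = 34; plain interior gives 21 − 1 = 20. No deviation. ✓
Low-quality: plain interior gives 21 − 2 = 19; elaborate interior gives 49 − 54 = -5. No deviation. ✓
Both incentive constraints hold.

Yes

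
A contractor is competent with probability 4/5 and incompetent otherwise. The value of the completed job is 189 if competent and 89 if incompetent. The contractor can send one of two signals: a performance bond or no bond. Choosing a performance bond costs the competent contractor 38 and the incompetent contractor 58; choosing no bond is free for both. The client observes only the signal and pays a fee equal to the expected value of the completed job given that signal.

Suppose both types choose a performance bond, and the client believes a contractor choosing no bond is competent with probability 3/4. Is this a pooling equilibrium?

At the pooled signal (bond) the client holds the prior 4/5 and pays 4/5·189 + 1/5·89 = 169. Off-path (no bond) belief 3/4 gives 3/4·189 + 1/4·89 = 164.
Competent: bond gives 169 − 38 = 131; no bond gives 164 − 0 = 164. Deviates. ✗
Incompetent: bond gives 169 − 58 = 111; no bond gives 164 − 0 = 164. Deviates. ✗

No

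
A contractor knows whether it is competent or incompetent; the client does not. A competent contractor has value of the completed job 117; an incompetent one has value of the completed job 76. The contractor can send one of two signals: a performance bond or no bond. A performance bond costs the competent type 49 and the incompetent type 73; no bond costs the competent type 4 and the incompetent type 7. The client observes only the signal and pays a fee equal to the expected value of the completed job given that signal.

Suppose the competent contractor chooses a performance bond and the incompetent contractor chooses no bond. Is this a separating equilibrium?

Under separation the client infers type exactly: bond → competent (pays 117), no bond → incompetent (pays 76).
Competent: bond gives 117 − 49 = 68; no bond gives 76 − 4 = 72. Would deviate. ✗
Incompetent: no bond gives 76 − 7 = 69; bond gives 117 − 73 = 44. No deviation. ✓

No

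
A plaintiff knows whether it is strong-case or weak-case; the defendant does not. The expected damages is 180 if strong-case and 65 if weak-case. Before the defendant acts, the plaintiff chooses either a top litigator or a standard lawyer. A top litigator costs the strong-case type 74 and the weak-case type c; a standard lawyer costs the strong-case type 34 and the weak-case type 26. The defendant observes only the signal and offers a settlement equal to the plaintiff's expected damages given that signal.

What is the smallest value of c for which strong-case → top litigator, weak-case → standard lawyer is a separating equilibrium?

Under separation: top litigator → strong-case (pays 180); standard lawyer → weak-case (pays 65).
Strong-case: 180 − 74 = 106 ≥ 65 − 34 = 31. Holds regardless of c. ✓
Weak-case: 65 − 26 ≥ 180 − c, so c ≥ 180 − 39 = 141.

141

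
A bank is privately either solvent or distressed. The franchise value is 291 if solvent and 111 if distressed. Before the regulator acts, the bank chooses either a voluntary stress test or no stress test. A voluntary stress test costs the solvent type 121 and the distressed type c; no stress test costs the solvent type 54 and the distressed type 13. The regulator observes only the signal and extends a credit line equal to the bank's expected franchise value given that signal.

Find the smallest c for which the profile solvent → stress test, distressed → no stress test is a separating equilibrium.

Under separation: stress test → solvent (pays 291); no stress test → distressed (pays 111).
Solvent: 291 − 121 = 170 ≥ 111 − 54 = 57. Holds regardless of c. ✓
Distressed: 111 − 13 ≥ 291 − c, so c ≥ 291 − 98 = 193.

193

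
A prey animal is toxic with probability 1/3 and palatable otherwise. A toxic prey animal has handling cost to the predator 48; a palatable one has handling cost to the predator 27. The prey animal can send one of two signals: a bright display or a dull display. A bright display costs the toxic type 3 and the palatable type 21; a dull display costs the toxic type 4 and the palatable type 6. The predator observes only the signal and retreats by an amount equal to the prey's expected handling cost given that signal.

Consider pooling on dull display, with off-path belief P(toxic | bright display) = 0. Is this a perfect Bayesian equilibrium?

At the pooled signal (dull display) the predator holds the prior 1/3 and pays 1/3·48 + 2/3·27 = 34. Off-path (bright display) belief 0 gives 0·48 + 1·27 = 27.
Toxic: dull display gives 34 − 4 = 30; bright display gives 27 − 3 = 24. Stays. ✓
Palatable: dull display gives 34 − 6 = 28; bright display gives 27 − 21 = 6. Stays. ✓

Yes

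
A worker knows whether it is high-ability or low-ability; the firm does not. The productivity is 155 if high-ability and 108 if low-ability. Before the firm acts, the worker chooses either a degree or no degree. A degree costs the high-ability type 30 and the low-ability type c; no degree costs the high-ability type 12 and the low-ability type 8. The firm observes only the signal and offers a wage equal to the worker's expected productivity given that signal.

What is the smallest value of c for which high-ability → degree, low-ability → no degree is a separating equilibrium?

Under separation: degree → high-ability (pays 155); no degree → low-ability (pays 108).
High-ability: 155 − 30 = 125 ≥ 108 − 12 = 96. Holds regardless of c. ✓
Low-ability: 108 − 8 ≥ 155 − c, so c ≥ 155 − 100 = 55.

55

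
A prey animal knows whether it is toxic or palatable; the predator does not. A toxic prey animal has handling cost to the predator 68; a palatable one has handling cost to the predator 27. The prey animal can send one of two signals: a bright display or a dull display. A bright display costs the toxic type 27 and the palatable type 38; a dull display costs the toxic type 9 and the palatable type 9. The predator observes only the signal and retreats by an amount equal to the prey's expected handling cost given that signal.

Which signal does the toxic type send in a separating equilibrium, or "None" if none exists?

Try toxic → bright display, palatable → dull display:
  If types separate, bright display earns payment 68 and dull display earns 27.
  Toxic: bright display gives 68 − 27 = 41; dull display gives 27 − 9 = 18. No deviation. ✓
  Palatable: dull display gives 27 − 9 = 18; bright display gives 68 − 38 = 30. Would deviate. ✗
Try toxic → dull display, palatable → bright display:
  If types separate, dull display earns payment 68 and bright display earns 27.
  Toxic: dull display gives 68 − 9 = 59; bright display gives 27 − 27 = 0. No deviation. ✓
  Palatable: bright display gives 27 − 38 = -11; dull display gives 68 − 9 = 59. Would deviate. ✗
Neither assignment is incentive-compatible.

None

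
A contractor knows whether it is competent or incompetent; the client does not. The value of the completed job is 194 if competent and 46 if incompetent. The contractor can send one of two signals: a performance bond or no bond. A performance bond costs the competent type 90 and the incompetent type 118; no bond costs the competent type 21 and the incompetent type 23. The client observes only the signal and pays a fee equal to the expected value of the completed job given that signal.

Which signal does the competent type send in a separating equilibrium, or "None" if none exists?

Try competent → bond, incompetent → no bond:
  If types separate, bond earns payment 194 and no bond earns 46.
  Competent: bond gives 194 − 90 = 104; no bond gives 46 − 21 = 25. No deviation. ✓
  Incompetent: no bond gives 46 − 23 = 23; bond gives 194 − 118 = 76. Would deviate. ✗
Try competent → no bond, incompetent → bond:
  If types separate, no bond earns payment 194 and bond earns 46.
  Competent: no bond gives 194 − 21 = 173; bond gives 46 − 90 = -44. No deviation. ✓
  Incompetent: bond gives 46 − 118 = -72; no bond gives 194 − 23 = 171. Would deviate. ✗
Neither assignment is incentive-compatible.

None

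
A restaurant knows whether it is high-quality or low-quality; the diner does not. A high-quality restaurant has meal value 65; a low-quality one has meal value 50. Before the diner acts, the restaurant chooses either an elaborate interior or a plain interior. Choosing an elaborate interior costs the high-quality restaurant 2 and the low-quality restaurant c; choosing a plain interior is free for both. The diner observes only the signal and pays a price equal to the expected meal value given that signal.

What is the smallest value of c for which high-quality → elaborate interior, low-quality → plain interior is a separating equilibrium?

15

Under separation: elaborate interior → high-quality (pays 65); plain interior → low-quality (pays 50).
High-quality: 65 − 2 = 63 ≥ 50 − 0 = 50. Holds regardless of c. ✓
Low-quality: 50 − 0 ≥ 65 − c, so c ≥ 65 − 50 = 15.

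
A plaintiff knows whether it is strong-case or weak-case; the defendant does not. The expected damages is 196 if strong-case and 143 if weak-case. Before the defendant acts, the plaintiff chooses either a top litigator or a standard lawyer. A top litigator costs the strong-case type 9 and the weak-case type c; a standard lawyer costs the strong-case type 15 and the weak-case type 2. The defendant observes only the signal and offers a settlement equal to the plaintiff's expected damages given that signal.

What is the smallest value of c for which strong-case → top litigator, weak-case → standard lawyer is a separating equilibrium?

55

Under separation: top litigator → strong-case (pays 196); standard lawyer → weak-case (pays 143).
Strong-case: 196 − 9 = 187 ≥ 143 − 15 = 128. Holds regardless of c. ✓
Weak-case: 143 − 2 ≥ 196 − c, so c ≥ 196 − 141 = 55.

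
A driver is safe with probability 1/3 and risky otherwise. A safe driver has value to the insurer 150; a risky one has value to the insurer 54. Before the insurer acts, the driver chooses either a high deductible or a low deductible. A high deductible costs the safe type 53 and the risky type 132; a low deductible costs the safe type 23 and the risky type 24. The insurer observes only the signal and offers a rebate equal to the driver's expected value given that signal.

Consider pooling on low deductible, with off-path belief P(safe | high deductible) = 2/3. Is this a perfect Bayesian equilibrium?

On the equilibrium path (low deductible) the insurer holds the prior 1/3 and pays 1/3·150 + 2/3·54 = 86. Off-path (high deductible) belief 2/3 gives 2/3·150 + 1/3·54 = 118.
Safe: low deductible gives 86 − 23 = 63; high deductible gives 118 − 53 = 65. Deviates. ✗
Risky: low deductible gives 86 − 24 = 62; high deductible gives 118 − 132 = -14. Stays. ✓

No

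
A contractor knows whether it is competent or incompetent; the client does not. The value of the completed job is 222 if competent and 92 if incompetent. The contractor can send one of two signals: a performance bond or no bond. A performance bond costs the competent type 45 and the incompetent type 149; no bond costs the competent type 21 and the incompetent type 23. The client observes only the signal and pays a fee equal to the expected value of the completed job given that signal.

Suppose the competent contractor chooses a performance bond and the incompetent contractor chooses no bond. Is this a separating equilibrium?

If types separate, bond earns payment 222 and no bond earns 92.
Competent: bond gives 222 − 45 = 177; no bond gives 92 − 21 = 71. No deviation. ✓
Incompetent: no bond gives 92 − 23 = 69; bond gives 222 − 149 = 73. Would deviate. ✗

No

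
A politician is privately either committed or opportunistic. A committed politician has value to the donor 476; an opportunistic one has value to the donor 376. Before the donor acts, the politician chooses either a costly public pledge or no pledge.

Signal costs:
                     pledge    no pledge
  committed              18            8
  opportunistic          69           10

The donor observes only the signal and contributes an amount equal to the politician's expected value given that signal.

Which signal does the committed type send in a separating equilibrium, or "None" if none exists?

None

Try committed → pledge, opportunistic → no pledge:
  If types separate, pledge earns payment 476 and no pledge earns 376.
  Committed: pledge gives 476 − 18 = 458; no pledge gives 376 − 8 = 368. No deviation. ✓
  Opportunistic: no pledge gives 376 − 10 = 366; pledge gives 476 − 69 = 407. Would deviate. ✗
Try committed → no pledge, opportunistic → pledge:
  If types separate, no pledge earns payment 476 and pledge earns 376.
  Committed: no pledge gives 476 − 8 = 468; pledge gives 376 − 18 = 358. No deviation. ✓
  Opportunistic: pledge gives 376 − 69 = 307; no pledge gives 476 − 10 = 466. Would deviate. ✗
Neither assignment is incentive-compatible.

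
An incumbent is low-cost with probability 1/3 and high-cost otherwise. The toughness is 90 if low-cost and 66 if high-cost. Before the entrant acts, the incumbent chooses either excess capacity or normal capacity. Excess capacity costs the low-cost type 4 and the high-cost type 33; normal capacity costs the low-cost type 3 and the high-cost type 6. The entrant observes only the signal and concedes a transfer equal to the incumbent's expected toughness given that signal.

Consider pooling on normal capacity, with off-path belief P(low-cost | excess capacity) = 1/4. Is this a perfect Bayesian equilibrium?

Yes

At the pooled signal (normal capacity) the entrant holds the prior 1/3 and pays 1/3·90 + 2/3·66 = 74. Off-path (excess capacity) belief 1/4 gives 1/4·90 + 3/4·66 = 72.
Low-cost: normal capacity gives 74 − 3 = 71; excess capacity gives 72 − 4 = 68. Stays. ✓
High-cost: normal capacity gives 74 − 6 = 68; excess capacity gives 72 − 33 = 39. Stays. ✓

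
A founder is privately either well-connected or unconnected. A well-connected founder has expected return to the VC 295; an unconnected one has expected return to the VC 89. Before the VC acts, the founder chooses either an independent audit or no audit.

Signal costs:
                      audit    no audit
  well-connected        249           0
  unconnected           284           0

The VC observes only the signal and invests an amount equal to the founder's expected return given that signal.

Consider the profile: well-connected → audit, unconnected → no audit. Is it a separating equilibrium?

No

If types separate, audit earns payment 295 and no audit earns 89.
Well-connected: audit gives 295 − 249 = 46; no audit gives 89 − 0 = 89. Would deviate. ✗
Unconnected: no audit gives 89 − 0 = 89; audit gives 295 − 284 = 11. No deviation. ✓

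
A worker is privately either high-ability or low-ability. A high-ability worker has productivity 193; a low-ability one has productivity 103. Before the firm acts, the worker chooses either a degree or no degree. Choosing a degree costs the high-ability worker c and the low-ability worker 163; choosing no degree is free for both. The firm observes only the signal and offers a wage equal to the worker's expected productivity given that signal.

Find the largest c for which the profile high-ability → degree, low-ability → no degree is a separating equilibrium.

90

Under separation: degree → high-ability (pays 193); no degree → low-ability (pays 103).
Low-ability: 103 − 0 = 103 ≥ 193 − 163 = 30. Holds regardless of c. ✓
High-ability: 193 − c ≥ 103 − 0, so c ≤ 193 − 103 = 90.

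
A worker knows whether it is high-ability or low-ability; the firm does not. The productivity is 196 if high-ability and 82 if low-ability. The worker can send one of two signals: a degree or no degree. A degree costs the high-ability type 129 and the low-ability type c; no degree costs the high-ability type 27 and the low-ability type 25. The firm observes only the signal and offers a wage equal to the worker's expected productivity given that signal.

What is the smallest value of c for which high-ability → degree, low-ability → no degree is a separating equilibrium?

Under separation: degree → high-ability (pays 196); no degree → low-ability (pays 82).
High-ability: 196 − 129 = 67 ≥ 82 − 27 = 55. Holds regardless of c. ✓
Low-ability: 82 − 25 ≥ 196 − c, so c ≥ 196 − 57 = 139.

139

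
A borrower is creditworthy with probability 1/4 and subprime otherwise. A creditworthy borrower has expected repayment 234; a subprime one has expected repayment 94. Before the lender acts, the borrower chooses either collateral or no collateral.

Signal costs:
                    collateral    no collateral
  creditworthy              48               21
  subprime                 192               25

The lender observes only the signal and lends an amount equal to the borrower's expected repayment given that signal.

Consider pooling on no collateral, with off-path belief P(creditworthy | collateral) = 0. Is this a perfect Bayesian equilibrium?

Yes

At the pooled signal (no collateral) the lender holds the prior 1/4 and pays 1/4·234 + 3/4·94 = 129. Off-path (collateral) belief 0 gives 0·234 + 1·94 = 94.
Creditworthy: no collateral gives 129 − 21 = 108; collateral gives 94 − 48 = 46. Stays. ✓
Subprime: no collateral gives 129 − 25 = 104; collateral gives 94 − 192 = -98. Stays. ✓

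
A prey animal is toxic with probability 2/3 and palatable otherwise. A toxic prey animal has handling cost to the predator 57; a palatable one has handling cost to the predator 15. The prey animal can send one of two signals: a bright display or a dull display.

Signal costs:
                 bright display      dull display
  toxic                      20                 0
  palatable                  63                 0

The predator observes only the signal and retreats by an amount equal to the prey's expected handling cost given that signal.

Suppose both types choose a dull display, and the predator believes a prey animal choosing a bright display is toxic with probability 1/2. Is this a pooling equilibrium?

On the equilibrium path (dull display) the predator holds the prior 2/3 and pays 2/3·57 + 1/3·15 = 43. Off-path (bright display) belief 1/2 gives 1/2·57 + 1/2·15 = 36.
Toxic: dull display gives 43 − 0 = 43; bright display gives 36 − 20 = 16. Stays. ✓
Palatable: dull display gives 43 − 0 = 43; bright display gives 36 − 63 = -27. Stays. ✓
Beliefs are Bayes-consistent on-path and both types best-respond.

Yes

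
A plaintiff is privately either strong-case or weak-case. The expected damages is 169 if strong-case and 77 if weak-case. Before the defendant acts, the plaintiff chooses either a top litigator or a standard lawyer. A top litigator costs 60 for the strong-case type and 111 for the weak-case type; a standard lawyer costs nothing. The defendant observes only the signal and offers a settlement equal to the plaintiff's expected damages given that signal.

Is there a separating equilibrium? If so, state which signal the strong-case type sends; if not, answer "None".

Try strong-case → top litigator, weak-case → standard lawyer:
  If types separate, top litigator earns payment 169 and standard lawyer earns 77.
  Strong-case: top litigator gives 169 − 60 = 109; standard lawyer gives 77 − 0 = 77. No deviation. ✓
  Weak-case: standard lawyer gives 77 − 0 = 77; top litigator gives 169 − 111 = 58. No deviation. ✓
Both hold — the strong-case type sends top litigator.

top litigator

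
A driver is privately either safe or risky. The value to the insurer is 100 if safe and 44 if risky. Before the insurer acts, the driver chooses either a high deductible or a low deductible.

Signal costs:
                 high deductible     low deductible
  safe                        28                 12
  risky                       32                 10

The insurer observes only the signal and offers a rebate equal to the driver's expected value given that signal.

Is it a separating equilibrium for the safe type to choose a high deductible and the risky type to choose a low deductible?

Under separation the insurer infers type exactly: high deductible → safe (pays 100), low deductible → risky (pays 44).
Safe: high deductible gives 100 − 28 = 72; low deductible gives 44 − 12 = 32. No deviation. ✓
Risky: low deductible gives 44 − 10 = 34; high deductible gives 100 − 32 = 68. Would deviate. ✗

No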